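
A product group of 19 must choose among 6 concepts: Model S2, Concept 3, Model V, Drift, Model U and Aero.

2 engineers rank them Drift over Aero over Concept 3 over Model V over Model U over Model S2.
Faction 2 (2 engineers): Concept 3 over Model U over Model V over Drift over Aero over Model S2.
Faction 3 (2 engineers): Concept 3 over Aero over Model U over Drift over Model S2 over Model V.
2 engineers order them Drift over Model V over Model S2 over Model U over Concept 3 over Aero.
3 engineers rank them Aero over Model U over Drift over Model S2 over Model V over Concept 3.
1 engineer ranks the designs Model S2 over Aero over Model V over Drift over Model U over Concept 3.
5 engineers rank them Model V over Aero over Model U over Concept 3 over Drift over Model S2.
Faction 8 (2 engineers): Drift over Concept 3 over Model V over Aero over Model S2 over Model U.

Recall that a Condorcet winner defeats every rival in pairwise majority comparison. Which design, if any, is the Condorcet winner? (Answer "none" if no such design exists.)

Check each pair by majority over 19 ballots:
Model S2 vs Concept 3: Concept 3 wins 13–6.
Model S2 vs Model V: Model V wins 13–6.
Model S2 vs Drift: Drift, 18–1.
Model S2 vs Model U: Model U wins 14–5.
Model S2 vs Aero: Aero, 16–3.
Concept 3 vs Model V: Model V, 11–8.
Concept 3–Drift: Drift 10–9.
Concept 3–Model U: Model U 11–8.
Concept 3–Aero: Aero 11–8.
Model V vs Drift: Drift wins 11–8.
Model V vs Model U: Model V, 12–7.
Model V vs Aero: Model V, 11–8.
Drift vs Model U: Model U, 12–7.
Drift–Aero: Aero 11–8.
Model U–Aero: Aero 15–4.
Each design drops at least one matchup (Model S2 loses to Concept 3; Concept 3 loses to Model V; Model V loses to Drift; Drift loses to Model U; Model U loses to Model V; Aero loses to Model V); the cycle Model V → Model U → Drift → Model V rules out a Condorcet winner.

none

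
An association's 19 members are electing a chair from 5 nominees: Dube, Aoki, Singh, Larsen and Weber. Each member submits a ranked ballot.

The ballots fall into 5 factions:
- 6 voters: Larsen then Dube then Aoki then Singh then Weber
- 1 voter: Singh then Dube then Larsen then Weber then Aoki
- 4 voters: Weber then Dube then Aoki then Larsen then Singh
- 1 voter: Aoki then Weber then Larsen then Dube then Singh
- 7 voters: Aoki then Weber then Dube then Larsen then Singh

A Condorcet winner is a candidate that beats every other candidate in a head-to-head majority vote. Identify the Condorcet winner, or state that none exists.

Head-to-head results (19 voters):
Dube vs Aoki: Dube, 11–8.
Dube vs Singh: Dube wins 18–1.
Dube vs Larsen: Dube, 12–7.
Dube–Weber: Weber 12–7.
Aoki vs Singh: Aoki, 18–1.
Aoki–Larsen: Aoki 12–7.
Aoki vs Weber: Aoki wins 14–5.
Singh vs Larsen: Larsen, 18–1.
Singh–Weber: Weber 12–7.
Larsen vs Weber: Weber, 12–7.
No candidate is unbeaten: Dube loses to Weber; Aoki loses to Dube; Singh loses to Dube; Larsen loses to Dube; Weber loses to Aoki. In particular Dube > Aoki > Weber > Dube is a majority cycle — no Condorcet winner exists.

none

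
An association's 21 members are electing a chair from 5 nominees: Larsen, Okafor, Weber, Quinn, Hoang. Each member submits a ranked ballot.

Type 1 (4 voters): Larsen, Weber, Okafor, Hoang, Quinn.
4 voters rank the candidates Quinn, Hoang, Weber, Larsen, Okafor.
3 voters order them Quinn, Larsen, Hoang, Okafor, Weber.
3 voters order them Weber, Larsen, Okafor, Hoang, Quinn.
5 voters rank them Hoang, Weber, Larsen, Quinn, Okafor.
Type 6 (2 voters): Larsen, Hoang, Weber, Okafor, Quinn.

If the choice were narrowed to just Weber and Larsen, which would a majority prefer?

Ballots ranking Weber above Larsen: 4 + 3 + 5 = 12.
Ballots ranking Larsen above Weber: 21 − 12 = 9.
Weber wins the head-to-head 12–9.

Weber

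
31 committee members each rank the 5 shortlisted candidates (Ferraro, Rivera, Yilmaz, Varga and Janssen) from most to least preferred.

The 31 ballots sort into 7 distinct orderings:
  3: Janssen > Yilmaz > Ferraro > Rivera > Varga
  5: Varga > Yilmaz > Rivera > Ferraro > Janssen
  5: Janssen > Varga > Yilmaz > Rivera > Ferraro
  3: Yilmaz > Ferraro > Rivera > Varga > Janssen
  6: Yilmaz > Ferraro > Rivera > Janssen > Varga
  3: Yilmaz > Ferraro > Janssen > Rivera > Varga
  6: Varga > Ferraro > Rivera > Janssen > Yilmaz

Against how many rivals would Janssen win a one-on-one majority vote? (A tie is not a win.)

1

Janssen against each rival (31 committee members):
Janssen vs Ferraro: Ferraro wins 23–8.
Janssen vs Rivera: Janssen preferred on 3+5+3 = 11 ballots; Rivera wins 20–11.
Janssen vs Yilmaz: Janssen is ranked higher on 3+5+6 = 14 ballots, Yilmaz on 17. Yilmaz wins 17–14.
Janssen vs Varga: Janssen preferred on 3+5+6+3 = 17 ballots; Janssen wins 17–14.
Janssen beats Varga; loses to Ferraro, Rivera, Yilmaz — 1 pairwise win.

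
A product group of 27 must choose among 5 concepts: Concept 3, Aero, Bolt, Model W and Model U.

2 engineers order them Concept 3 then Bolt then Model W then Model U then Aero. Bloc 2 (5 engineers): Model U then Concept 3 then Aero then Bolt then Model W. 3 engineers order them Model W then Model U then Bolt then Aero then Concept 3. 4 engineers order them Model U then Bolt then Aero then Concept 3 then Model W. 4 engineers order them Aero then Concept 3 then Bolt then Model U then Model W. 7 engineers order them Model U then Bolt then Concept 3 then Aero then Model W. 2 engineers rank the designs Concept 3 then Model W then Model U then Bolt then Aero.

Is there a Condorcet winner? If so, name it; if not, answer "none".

Head-to-head results (27 engineers):
Concept 3 vs Aero: Concept 3 is ranked higher on 2+5+7+2 = 16 ballots, Aero on 11. Concept 3 wins 16–11.
Concept 3 vs Bolt: Concept 3 is ranked higher on 2+5+4+2 = 13 ballots, Bolt on 14. Bolt wins 14–13.
Concept 3 vs Model W: Concept 3 is ranked higher on 2+5+4+4+7+2 = 24 ballots, Model W on 3. Concept 3 wins 24–3.
Concept 3 vs Model U: 8 to 19, Model U.
Aero vs Bolt: 5+4 = 9 for Aero, 18 for Bolt — Bolt by 18–9.
Aero vs Model W: 20 to 7, Aero.
Aero vs Model U: 4 for Aero, 23 for Model U — Model U by 23–4.
Bolt vs Model W: 22 to 5, Bolt.
Bolt vs Model U: Bolt preferred on 2+4 = 6 ballots; Model U wins 21–6.
Model W vs Model U: 2+3+2 = 7 for Model W, 20 for Model U — Model U by 20–7.
Model U wins every pairwise contest, so Model U is the Condorcet winner.

Model U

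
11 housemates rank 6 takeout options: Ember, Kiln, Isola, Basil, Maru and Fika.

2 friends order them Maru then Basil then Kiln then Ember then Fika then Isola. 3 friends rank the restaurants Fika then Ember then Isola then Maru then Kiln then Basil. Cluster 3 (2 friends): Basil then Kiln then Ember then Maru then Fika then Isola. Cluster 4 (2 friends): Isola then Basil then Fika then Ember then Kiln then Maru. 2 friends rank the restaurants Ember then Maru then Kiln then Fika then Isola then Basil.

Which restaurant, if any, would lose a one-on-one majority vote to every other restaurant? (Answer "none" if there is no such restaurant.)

none

Head-to-head results (11 friends):
Ember vs Kiln: Ember, 7–4.
Ember vs Isola: Ember, 9–2.
Ember vs Basil: 5 to 6, Basil.
Ember vs Maru: Ember, 9–2.
Ember–Fika: Ember 6–5.
Kiln–Isola: Kiln 6–5.
Kiln vs Basil: Kiln preferred on 3+2 = 5 ballots; Basil wins 6–5.
Kiln vs Maru: Maru, 7–4.
Kiln vs Fika: Kiln is ranked higher on 2+2+2 = 6 ballots, Fika on 5. Kiln wins 6–5.
Isola–Basil: Isola 7–4.
Isola–Maru: Maru 6–5.
Isola vs Fika: Fika wins 9–2.
Basil vs Maru: 4 to 7, Maru.
Basil vs Fika: 6 to 5, Basil.
Maru vs Fika: 6 to 5, Maru.
No restaurant is winless: Ember beats Kiln; Kiln beats Isola; Isola beats Basil; Basil beats Ember; Maru beats Kiln; Fika beats Isola. There is no Condorcet loser.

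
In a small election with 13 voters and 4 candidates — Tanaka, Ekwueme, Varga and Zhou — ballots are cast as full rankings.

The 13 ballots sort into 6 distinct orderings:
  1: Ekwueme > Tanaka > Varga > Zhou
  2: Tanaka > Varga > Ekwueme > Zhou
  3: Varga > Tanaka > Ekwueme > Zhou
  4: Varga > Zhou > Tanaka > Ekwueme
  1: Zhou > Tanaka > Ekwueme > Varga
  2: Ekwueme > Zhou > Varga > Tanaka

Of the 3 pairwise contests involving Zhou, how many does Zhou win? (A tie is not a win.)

Zhou against each rival (13 voters):
Zhou vs Tanaka: 4+1+2 = 7 for Zhou, 6 for Tanaka — Zhou by 7–6.
Zhou vs Ekwueme: Ekwueme wins 8–5.
Zhou vs Varga: 1+2 = 3 for Zhou, 10 for Varga — Varga by 10–3.
Zhou beats Tanaka; loses to Ekwueme, Varga — 1 pairwise win.

1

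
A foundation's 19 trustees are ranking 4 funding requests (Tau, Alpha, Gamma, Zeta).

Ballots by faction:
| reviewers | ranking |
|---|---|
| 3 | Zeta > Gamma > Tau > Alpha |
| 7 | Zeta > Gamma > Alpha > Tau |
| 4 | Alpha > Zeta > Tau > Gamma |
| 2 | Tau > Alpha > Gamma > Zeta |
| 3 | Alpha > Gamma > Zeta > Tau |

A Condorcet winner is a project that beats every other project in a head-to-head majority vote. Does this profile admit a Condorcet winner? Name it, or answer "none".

Check each pair by majority over 19 ballots:
Tau vs Alpha: Tau is ranked higher on 3+2 = 5 ballots, Alpha on 14. Alpha wins 14–5.
Tau vs Gamma: 4+2 = 6 for Tau, 13 for Gamma — Gamma by 13–6.
Tau vs Zeta: 2 for Tau, 17 for Zeta — Zeta by 17–2.
Alpha vs Gamma: 4+2+3 = 9 for Alpha, 10 for Gamma — Gamma by 10–9.
Alpha vs Zeta: Alpha is ranked higher on 4+2+3 = 9 ballots, Zeta on 10. Zeta wins 10–9.
Gamma vs Zeta: 2+3 = 5 for Gamma, 14 for Zeta — Zeta by 14–5.
Zeta defeats every rival head-to-head and is the Condorcet winner.

Zeta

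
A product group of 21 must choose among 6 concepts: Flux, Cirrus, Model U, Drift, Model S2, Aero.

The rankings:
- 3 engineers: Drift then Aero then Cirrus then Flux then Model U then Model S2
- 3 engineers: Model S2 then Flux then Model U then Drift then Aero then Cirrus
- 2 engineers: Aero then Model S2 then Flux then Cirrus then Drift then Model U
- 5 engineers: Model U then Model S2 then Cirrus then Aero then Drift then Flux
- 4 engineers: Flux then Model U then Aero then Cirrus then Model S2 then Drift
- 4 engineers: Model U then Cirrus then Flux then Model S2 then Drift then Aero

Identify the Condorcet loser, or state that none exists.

Pairwise majorities:
Flux vs Cirrus: Flux preferred on 3+2+4 = 9 ballots; Cirrus wins 12–9.
Flux vs Model U: 3+3+2+4 = 12 for Flux, 9 for Model U — Flux by 12–9.
Flux vs Drift: Flux wins 13–8.
Flux vs Model S2: Flux wins 11–10.
Flux vs Aero: Flux, 11–10.
Cirrus vs Model U: Model U wins 16–5.
Cirrus vs Drift: 2+5+4+4 = 15 for Cirrus, 6 for Drift — Cirrus by 15–6.
Cirrus–Model S2: Cirrus 11–10.
Cirrus vs Aero: 5+4 = 9 for Cirrus, 12 for Aero — Aero by 12–9.
Model U vs Drift: 3+5+4+4 = 16 for Model U, 5 for Drift — Model U by 16–5.
Model U vs Model S2: Model U is ranked higher on 3+5+4+4 = 16 ballots, Model S2 on 5. Model U wins 16–5.
Model U vs Aero: 3+5+4+4 = 16 for Model U, 5 for Aero — Model U by 16–5.
Drift vs Model S2: Drift is ranked higher on 3 ballots, Model S2 on 18. Model S2 wins 18–3.
Drift vs Aero: 3+3+4 = 10 for Drift, 11 for Aero — Aero by 11–10.
Model S2–Aero: Model S2 12–9.
Drift is beaten in every head-to-head and is the Condorcet loser.

Drift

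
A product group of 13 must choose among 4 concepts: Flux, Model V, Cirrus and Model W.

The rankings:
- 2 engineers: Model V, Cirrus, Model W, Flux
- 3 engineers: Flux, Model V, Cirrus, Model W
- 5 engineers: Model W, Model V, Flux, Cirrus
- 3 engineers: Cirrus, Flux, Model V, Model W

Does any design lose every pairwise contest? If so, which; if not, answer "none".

none

Head-to-head results (13 engineers):
Flux–Model V: Model V 7–6.
Flux vs Cirrus: Flux preferred on 3+5 = 8 ballots; Flux wins 8–5.
Flux vs Model W: Model W wins 7–6.
Model V–Cirrus: Model V 10–3.
Model V–Model W: Model V 8–5.
Cirrus vs Model W: 8 to 5, Cirrus.
Every design wins at least one matchup (Flux beats Cirrus; Model V beats Flux; Cirrus beats Model W; Model W beats Flux), so there is no Condorcet loser.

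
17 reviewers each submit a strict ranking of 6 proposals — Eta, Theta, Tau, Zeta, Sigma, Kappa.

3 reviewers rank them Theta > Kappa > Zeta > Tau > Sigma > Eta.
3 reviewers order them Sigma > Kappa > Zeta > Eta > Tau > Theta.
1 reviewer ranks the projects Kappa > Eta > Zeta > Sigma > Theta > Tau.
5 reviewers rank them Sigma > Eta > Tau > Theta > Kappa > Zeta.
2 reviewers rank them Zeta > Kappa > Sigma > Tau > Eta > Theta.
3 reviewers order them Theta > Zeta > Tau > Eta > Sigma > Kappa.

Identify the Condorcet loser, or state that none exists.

Head-to-head results (17 reviewers):
Eta vs Theta: Eta preferred on 3+1+5+2 = 11 ballots; Eta wins 11–6.
Eta vs Tau: Eta wins 9–8.
Eta vs Zeta: Eta preferred on 1+5 = 6 ballots; Zeta wins 11–6.
Eta vs Sigma: 4 to 13, Sigma.
Eta vs Kappa: Kappa wins 9–8.
Theta vs Tau: Tau wins 10–7.
Theta vs Zeta: Theta preferred on 3+5+3 = 11 ballots; Theta wins 11–6.
Theta–Sigma: Sigma 11–6.
Theta vs Kappa: Theta is ranked higher on 3+5+3 = 11 ballots, Kappa on 6. Theta wins 11–6.
Tau vs Zeta: Zeta, 12–5.
Tau vs Sigma: Tau preferred on 3+3 = 6 ballots; Sigma wins 11–6.
Tau vs Kappa: Kappa wins 9–8.
Zeta–Sigma: Zeta 9–8.
Zeta vs Kappa: 2+3 = 5 for Zeta, 12 for Kappa — Kappa by 12–5.
Sigma vs Kappa: Sigma preferred on 3+5+3 = 11 ballots; Sigma wins 11–6.
Every project wins at least one matchup (Eta beats Theta; Theta beats Zeta; Tau beats Theta; Zeta beats Eta; Sigma beats Eta; Kappa beats Eta), so there is no Condorcet loser.

none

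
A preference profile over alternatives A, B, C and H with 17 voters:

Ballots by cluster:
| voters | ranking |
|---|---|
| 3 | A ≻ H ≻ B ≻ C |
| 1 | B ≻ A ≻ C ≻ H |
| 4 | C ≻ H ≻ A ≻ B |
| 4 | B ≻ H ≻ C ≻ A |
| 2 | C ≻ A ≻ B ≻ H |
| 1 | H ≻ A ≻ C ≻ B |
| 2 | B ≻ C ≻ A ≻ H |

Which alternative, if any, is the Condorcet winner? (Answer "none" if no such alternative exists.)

none

Pairwise majorities:
A vs B: A preferred on 3+4+2+1 = 10 ballots; A wins 10–7.
A vs C: A is ranked higher on 3+1+1 = 5 ballots, C on 12. C wins 12–5.
A vs H: 3+1+2+2 = 8 for A, 9 for H — H by 9–8.
B vs C: B preferred on 3+1+4+2 = 10 ballots; B wins 10–7.
B vs H: 9 to 8, B.
C vs H: 1+4+2+2 = 9 for C, 8 for H — C by 9–8.
Each alternative drops at least one matchup (A loses to C; B loses to A; C loses to B; H loses to B); the cycle A beats B beats C beats A rules out a Condorcet winner.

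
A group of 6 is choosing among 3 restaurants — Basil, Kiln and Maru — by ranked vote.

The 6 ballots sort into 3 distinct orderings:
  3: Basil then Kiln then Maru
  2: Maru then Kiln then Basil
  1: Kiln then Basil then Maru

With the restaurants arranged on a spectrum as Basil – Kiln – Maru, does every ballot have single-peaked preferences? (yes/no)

Axis positions: Basil=1, Kiln=2, Maru=3.
Bloc 1 (peak Basil at position 1): ranking walks positions 1-2-3, expanding outward from the peak — single-peaked.
Bloc 2 (peak Maru at position 3): ranking walks positions 3-2-1, expanding outward from the peak — single-peaked.
Bloc 3 (peak Kiln at position 2): ranking walks positions 2-1-3, expanding outward from the peak — single-peaked.
Every ranking is single-peaked on this axis.

yes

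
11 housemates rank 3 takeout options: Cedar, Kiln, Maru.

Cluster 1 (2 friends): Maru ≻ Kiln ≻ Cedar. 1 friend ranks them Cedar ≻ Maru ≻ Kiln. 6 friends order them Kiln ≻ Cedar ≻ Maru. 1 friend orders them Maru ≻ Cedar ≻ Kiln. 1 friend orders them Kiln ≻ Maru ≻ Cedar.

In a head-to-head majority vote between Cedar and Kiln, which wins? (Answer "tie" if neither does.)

Ballots ranking Cedar above Kiln: 1 + 1 = 2.
Ballots ranking Kiln above Cedar: 11 − 2 = 9.
Kiln wins the head-to-head 9–2.

Kiln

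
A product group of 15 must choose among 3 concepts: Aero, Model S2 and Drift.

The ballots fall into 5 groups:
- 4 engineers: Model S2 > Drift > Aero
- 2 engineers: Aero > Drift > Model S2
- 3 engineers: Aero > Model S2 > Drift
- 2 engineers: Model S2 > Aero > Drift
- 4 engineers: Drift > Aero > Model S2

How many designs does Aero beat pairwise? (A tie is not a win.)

1

Aero against each rival (15 engineers):
Aero vs Model S2: Aero wins 9–6.
Aero–Drift: Drift 8–7.
Aero beats Model S2; loses to Drift — 1 pairwise win.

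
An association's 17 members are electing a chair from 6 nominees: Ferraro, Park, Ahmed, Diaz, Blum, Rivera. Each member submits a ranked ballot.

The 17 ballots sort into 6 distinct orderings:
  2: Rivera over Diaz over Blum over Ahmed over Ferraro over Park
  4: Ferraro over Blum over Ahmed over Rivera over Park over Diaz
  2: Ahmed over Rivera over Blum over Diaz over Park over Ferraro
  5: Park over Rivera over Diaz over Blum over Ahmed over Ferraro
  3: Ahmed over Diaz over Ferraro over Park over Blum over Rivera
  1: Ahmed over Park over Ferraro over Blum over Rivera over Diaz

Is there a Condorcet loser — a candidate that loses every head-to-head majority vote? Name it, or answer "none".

none

Head-to-head results (17 voters):
Ferraro vs Park: Ferraro wins 9–8.
Ferraro vs Ahmed: Ahmed wins 13–4.
Ferraro vs Diaz: Diaz, 12–5.
Ferraro–Blum: Blum 9–8.
Ferraro vs Rivera: Ferraro is ranked higher on 4+3+1 = 8 ballots, Rivera on 9. Rivera wins 9–8.
Park vs Ahmed: 5 for Park, 12 for Ahmed — Ahmed by 12–5.
Park vs Diaz: 10 to 7, Park.
Park vs Blum: Park is ranked higher on 5+3+1 = 9 ballots, Blum on 8. Park wins 9–8.
Park vs Rivera: Park preferred on 5+3+1 = 9 ballots; Park wins 9–8.
Ahmed–Diaz: Ahmed 10–7.
Ahmed–Blum: Blum 11–6.
Ahmed vs Rivera: Ahmed wins 10–7.
Diaz vs Blum: 2+5+3 = 10 for Diaz, 7 for Blum — Diaz by 10–7.
Diaz–Rivera: Rivera 14–3.
Blum vs Rivera: 8 to 9, Rivera.
Every candidate wins at least one matchup (Ferraro beats Park; Park beats Diaz; Ahmed beats Ferraro; Diaz beats Ferraro; Blum beats Ferraro; Rivera beats Ferraro), so there is no Condorcet loser.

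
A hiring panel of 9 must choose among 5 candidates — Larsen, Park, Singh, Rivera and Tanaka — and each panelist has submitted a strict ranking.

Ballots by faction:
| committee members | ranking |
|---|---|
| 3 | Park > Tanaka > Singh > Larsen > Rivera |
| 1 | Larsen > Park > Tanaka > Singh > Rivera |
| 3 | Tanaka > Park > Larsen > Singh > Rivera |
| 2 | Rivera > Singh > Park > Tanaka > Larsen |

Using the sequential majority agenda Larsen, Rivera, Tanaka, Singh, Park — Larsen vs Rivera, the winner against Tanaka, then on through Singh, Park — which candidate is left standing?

Round 1: Larsen vs Rivera — 7–2, Larsen advances.
Round 2: Larsen vs Tanaka — 1–8, Tanaka advances.
Round 3: Tanaka vs Singh — 7–2, Tanaka advances.
Round 4: Tanaka vs Park — 3–6, Park advances.
The agenda winner is Park.

Park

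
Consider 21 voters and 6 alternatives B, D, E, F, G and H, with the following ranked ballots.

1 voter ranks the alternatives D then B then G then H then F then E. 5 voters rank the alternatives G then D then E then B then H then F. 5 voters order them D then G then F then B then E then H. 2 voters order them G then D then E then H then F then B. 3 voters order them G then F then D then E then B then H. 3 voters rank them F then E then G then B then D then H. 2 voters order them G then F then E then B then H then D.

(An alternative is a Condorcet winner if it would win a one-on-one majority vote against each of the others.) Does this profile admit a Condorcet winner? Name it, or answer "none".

Check each pair by majority over 21 ballots:
B vs D: D, 16–5.
B–E: E 15–6.
B vs F: F wins 15–6.
B vs G: G, 20–1.
B vs H: B, 19–2.
D–E: D 16–5.
D vs F: D, 13–8.
D vs G: G, 15–6.
D–H: D 19–2.
E–F: F 14–7.
E vs G: G wins 18–3.
E vs H: E wins 20–1.
F vs G: G, 18–3.
F vs H: F wins 13–8.
G vs H: G, 21–0.
G wins every pairwise contest, so G is the Condorcet winner.

G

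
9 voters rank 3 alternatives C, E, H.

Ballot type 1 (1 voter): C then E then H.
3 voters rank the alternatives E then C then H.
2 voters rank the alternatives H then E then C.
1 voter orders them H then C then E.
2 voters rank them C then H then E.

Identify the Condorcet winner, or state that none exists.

Check each pair by majority over 9 ballots:
C vs E: 4 to 5, E.
C vs H: 6 to 3, C.
E vs H: 1+3 = 4 for E, 5 for H — H by 5–4.
Each alternative drops at least one matchup (C loses to E; E loses to H; H loses to C); the cycle C beats H beats E beats C rules out a Condorcet winner.

none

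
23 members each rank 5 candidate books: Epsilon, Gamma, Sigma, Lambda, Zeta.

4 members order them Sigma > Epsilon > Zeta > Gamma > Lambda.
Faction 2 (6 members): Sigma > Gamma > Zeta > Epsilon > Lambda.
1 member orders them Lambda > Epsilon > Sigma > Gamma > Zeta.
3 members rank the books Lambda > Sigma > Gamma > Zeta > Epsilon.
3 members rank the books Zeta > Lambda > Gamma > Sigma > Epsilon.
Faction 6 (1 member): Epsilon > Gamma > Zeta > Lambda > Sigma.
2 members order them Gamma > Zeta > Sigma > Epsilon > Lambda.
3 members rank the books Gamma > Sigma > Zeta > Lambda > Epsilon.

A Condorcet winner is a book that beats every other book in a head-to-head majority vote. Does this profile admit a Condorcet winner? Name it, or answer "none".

Pairwise majorities:
Epsilon vs Gamma: 4+1+1 = 6 for Epsilon, 17 for Gamma — Gamma by 17–6.
Epsilon vs Sigma: 1+1 = 2 for Epsilon, 21 for Sigma — Sigma by 21–2.
Epsilon vs Lambda: 4+6+1+2 = 13 for Epsilon, 10 for Lambda — Epsilon by 13–10.
Epsilon vs Zeta: 6 to 17, Zeta.
Gamma vs Sigma: Gamma is ranked higher on 3+1+2+3 = 9 ballots, Sigma on 14. Sigma wins 14–9.
Gamma vs Lambda: Gamma preferred on 4+6+1+2+3 = 16 ballots; Gamma wins 16–7.
Gamma vs Zeta: 6+1+3+1+2+3 = 16 for Gamma, 7 for Zeta — Gamma by 16–7.
Sigma vs Lambda: Sigma preferred on 4+6+2+3 = 15 ballots; Sigma wins 15–8.
Sigma vs Zeta: 17 to 6, Sigma.
Lambda vs Zeta: 1+3 = 4 for Lambda, 19 for Zeta — Zeta by 19–4.
Sigma wins every pairwise contest, so Sigma is the Condorcet winner.

Sigma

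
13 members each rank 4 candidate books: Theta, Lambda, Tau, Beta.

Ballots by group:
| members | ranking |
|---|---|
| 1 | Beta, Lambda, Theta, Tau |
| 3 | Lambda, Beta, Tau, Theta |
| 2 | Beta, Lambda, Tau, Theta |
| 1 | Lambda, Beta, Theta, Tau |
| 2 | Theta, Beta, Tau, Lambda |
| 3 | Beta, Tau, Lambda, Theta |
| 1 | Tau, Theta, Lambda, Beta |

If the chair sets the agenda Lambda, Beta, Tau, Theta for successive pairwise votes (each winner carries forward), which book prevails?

Beta

Round 1: Lambda vs Beta — 5–8, Beta advances.
Round 2: Beta vs Tau — 12–1, Beta advances.
Round 3: Beta vs Theta — 10–3, Beta advances.
Beta survives the agenda.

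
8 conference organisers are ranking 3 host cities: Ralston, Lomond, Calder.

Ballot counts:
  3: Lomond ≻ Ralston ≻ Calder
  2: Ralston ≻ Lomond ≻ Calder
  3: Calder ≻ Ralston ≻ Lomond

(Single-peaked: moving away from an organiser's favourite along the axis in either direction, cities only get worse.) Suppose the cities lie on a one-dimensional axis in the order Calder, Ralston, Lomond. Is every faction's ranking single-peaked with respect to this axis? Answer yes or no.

Axis positions: Calder=1, Ralston=2, Lomond=3.
Faction 1 (peak Lomond at position 3): ranking walks positions 3-2-1, expanding outward from the peak — single-peaked.
Faction 2 (peak Ralston at position 2): ranking walks positions 2-3-1, expanding outward from the peak — single-peaked.
Faction 3 (peak Calder at position 1): ranking walks positions 1-2-3, expanding outward from the peak — single-peaked.
Every ranking is single-peaked on this axis.

yes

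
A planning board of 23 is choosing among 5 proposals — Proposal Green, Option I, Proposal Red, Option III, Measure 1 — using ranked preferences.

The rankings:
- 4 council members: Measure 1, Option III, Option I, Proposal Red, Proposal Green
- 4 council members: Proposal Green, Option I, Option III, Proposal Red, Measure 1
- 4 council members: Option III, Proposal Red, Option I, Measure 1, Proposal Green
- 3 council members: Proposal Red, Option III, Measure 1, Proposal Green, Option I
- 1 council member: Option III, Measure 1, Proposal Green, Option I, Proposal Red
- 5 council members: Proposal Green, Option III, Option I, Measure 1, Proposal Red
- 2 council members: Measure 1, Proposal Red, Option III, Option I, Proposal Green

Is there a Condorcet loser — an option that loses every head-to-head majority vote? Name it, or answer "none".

none

Pairwise majorities:
Proposal Green vs Option I: Proposal Green, 13–10.
Proposal Green vs Proposal Red: Proposal Green preferred on 4+1+5 = 10 ballots; Proposal Red wins 13–10.
Proposal Green vs Option III: Proposal Green is ranked higher on 4+5 = 9 ballots, Option III on 14. Option III wins 14–9.
Proposal Green vs Measure 1: Measure 1 wins 14–9.
Option I–Proposal Red: Option I 14–9.
Option I vs Option III: Option III wins 19–4.
Option I vs Measure 1: 13 to 10, Option I.
Proposal Red vs Option III: Option III, 18–5.
Proposal Red vs Measure 1: Measure 1, 12–11.
Option III vs Measure 1: Option III, 17–6.
Each option has at least one pairwise win (Proposal Green beats Option I; Option I beats Proposal Red; Proposal Red beats Proposal Green; Option III beats Proposal Green; Measure 1 beats Proposal Green) — no Condorcet loser.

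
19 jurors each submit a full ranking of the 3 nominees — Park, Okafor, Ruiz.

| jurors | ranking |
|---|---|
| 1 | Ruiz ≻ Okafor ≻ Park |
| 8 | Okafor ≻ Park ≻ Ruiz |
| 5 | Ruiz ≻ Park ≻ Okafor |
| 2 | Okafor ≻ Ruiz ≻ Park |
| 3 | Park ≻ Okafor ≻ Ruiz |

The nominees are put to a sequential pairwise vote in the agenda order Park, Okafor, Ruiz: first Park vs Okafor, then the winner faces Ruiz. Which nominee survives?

Okafor

Round 1: Park vs Okafor — 8–11, Okafor advances.
Round 2: Okafor vs Ruiz — 13–6, Okafor advances.
Okafor survives the agenda.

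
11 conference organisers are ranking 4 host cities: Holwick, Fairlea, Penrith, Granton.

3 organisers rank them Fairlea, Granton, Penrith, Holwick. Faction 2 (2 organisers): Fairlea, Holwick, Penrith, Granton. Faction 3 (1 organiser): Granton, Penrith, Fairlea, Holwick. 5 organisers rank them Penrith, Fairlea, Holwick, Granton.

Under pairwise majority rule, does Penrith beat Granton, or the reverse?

Ballots ranking Penrith above Granton: 2 + 5 = 7.
Ballots ranking Granton above Penrith: 11 − 7 = 4.
Penrith wins the head-to-head 7–4.

Penrith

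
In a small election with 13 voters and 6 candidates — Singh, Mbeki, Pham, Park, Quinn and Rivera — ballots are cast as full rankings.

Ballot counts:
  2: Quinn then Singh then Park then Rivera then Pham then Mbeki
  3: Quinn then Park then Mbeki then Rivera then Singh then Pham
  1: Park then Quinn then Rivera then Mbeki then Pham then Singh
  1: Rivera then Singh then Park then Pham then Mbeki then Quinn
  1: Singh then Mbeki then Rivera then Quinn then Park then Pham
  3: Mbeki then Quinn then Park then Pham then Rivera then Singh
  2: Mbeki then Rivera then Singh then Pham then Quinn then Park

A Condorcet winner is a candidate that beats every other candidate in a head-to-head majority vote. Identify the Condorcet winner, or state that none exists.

Pairwise majorities:
Singh vs Mbeki: 4 to 9, Mbeki.
Singh vs Pham: 9 to 4, Singh.
Singh vs Park: 2+1+1+2 = 6 for Singh, 7 for Park — Park by 7–6.
Singh vs Quinn: Singh is ranked higher on 1+1+2 = 4 ballots, Quinn on 9. Quinn wins 9–4.
Singh vs Rivera: 2+1 = 3 for Singh, 10 for Rivera — Rivera by 10–3.
Mbeki vs Pham: Mbeki preferred on 3+1+1+3+2 = 10 ballots; Mbeki wins 10–3.
Mbeki vs Park: Mbeki is ranked higher on 1+3+2 = 6 ballots, Park on 7. Park wins 7–6.
Mbeki vs Quinn: Mbeki is ranked higher on 1+1+3+2 = 7 ballots, Quinn on 6. Mbeki wins 7–6.
Mbeki vs Rivera: 3+1+3+2 = 9 for Mbeki, 4 for Rivera — Mbeki by 9–4.
Pham vs Park: 2 for Pham, 11 for Park — Park by 11–2.
Pham vs Quinn: Pham is ranked higher on 1+2 = 3 ballots, Quinn on 10. Quinn wins 10–3.
Pham vs Rivera: 3 for Pham, 10 for Rivera — Rivera by 10–3.
Park vs Quinn: 2 to 11, Quinn.
Park vs Rivera: 9 to 4, Park.
Quinn vs Rivera: Quinn is ranked higher on 2+3+1+3 = 9 ballots, Rivera on 4. Quinn wins 9–4.
No candidate is unbeaten: Singh loses to Mbeki; Mbeki loses to Park; Pham loses to Singh; Park loses to Quinn; Quinn loses to Mbeki; Rivera loses to Mbeki. In particular Mbeki beats Quinn beats Park beats Mbeki is a majority cycle — no Condorcet winner exists.

none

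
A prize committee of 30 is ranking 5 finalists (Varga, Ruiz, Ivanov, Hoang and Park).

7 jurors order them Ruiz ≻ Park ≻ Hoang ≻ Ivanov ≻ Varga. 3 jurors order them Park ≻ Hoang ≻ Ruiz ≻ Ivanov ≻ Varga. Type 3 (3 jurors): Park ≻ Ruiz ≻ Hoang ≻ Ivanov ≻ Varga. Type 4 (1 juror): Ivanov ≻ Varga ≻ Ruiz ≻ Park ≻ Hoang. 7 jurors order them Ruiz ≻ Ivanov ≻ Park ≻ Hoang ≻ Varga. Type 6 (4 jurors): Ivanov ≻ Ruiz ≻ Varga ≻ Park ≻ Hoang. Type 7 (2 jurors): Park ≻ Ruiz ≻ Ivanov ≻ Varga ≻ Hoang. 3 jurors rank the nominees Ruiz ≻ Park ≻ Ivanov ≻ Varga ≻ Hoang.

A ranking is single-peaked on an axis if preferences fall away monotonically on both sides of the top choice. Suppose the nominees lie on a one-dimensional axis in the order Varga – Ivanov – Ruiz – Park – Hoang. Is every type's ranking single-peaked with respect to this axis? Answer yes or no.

Axis positions: Varga=1, Ivanov=2, Ruiz=3, Park=4, Hoang=5.
Type 1 (peak Ruiz at position 3): ranking walks positions 3-4-5-2-1, expanding outward from the peak — single-peaked.
Type 2 (peak Park at position 4): ranking walks positions 4-5-3-2-1, expanding outward from the peak — single-peaked.
Type 3 (peak Park at position 4): ranking walks positions 4-3-5-2-1, expanding outward from the peak — single-peaked.
Type 4 (peak Ivanov at position 2): ranking walks positions 2-1-3-4-5, expanding outward from the peak — single-peaked.
Type 5 (peak Ruiz at position 3): ranking walks positions 3-2-4-5-1, expanding outward from the peak — single-peaked.
Type 6 (peak Ivanov at position 2): ranking walks positions 2-3-1-4-5, expanding outward from the peak — single-peaked.
Type 7 (peak Park at position 4): ranking walks positions 4-3-2-1-5, expanding outward from the peak — single-peaked.
Type 8 (peak Ruiz at position 3): ranking walks positions 3-4-2-1-5, expanding outward from the peak — single-peaked.
Every ranking is single-peaked on this axis.

yes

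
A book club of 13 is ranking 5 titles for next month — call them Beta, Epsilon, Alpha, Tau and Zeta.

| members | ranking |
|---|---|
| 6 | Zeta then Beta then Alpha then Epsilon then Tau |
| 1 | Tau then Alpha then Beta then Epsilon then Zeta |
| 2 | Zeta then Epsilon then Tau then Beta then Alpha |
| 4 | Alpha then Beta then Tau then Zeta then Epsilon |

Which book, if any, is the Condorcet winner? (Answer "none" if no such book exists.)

Zeta

Head-to-head results (13 members):
Beta vs Epsilon: Beta is ranked higher on 6+1+4 = 11 ballots, Epsilon on 2. Beta wins 11–2.
Beta vs Alpha: Beta preferred on 6+2 = 8 ballots; Beta wins 8–5.
Beta vs Tau: 6+4 = 10 for Beta, 3 for Tau — Beta by 10–3.
Beta vs Zeta: 5 to 8, Zeta.
Epsilon vs Alpha: Epsilon preferred on 2 ballots; Alpha wins 11–2.
Epsilon vs Tau: 8 to 5, Epsilon.
Epsilon vs Zeta: Epsilon preferred on 1 ballot; Zeta wins 12–1.
Alpha vs Tau: Alpha is ranked higher on 6+4 = 10 ballots, Tau on 3. Alpha wins 10–3.
Alpha vs Zeta: 1+4 = 5 for Alpha, 8 for Zeta — Zeta by 8–5.
Tau vs Zeta: 1+4 = 5 for Tau, 8 for Zeta — Zeta by 8–5.
Zeta defeats every rival head-to-head and is the Condorcet winner.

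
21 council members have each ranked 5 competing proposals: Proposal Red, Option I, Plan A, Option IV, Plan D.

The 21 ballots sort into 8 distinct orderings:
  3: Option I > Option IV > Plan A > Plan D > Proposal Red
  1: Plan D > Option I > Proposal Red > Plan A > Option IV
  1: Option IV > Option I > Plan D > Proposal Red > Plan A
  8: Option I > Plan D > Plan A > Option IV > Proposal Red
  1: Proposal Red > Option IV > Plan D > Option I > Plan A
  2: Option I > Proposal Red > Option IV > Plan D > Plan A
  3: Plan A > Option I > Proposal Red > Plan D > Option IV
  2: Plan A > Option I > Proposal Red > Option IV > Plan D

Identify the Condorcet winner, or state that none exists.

Head-to-head results (21 council members):
Proposal Red vs Option I: 1 for Proposal Red, 20 for Option I — Option I by 20–1.
Proposal Red vs Plan A: Plan A wins 16–5.
Proposal Red vs Option IV: 9 to 12, Option IV.
Proposal Red vs Plan D: Plan D wins 13–8.
Option I vs Plan A: Option I preferred on 3+1+1+8+1+2 = 16 ballots; Option I wins 16–5.
Option I vs Option IV: Option I is ranked higher on 3+1+8+2+3+2 = 19 ballots, Option IV on 2. Option I wins 19–2.
Option I vs Plan D: Option I wins 19–2.
Plan A–Option IV: Plan A 14–7.
Plan A vs Plan D: 3+3+2 = 8 for Plan A, 13 for Plan D — Plan D by 13–8.
Option IV vs Plan D: Plan D, 12–9.
Option I wins every pairwise contest, so Option I is the Condorcet winner.

Option I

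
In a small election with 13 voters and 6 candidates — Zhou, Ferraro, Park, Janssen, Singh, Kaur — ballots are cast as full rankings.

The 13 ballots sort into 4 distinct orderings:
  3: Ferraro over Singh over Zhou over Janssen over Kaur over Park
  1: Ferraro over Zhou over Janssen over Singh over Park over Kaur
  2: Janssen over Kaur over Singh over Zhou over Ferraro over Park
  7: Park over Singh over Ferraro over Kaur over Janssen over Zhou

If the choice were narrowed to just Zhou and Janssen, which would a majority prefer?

Janssen

Ballots ranking Zhou above Janssen: 3 + 1 = 4.
Ballots ranking Janssen above Zhou: 13 − 4 = 9.
Janssen wins the head-to-head 9–4.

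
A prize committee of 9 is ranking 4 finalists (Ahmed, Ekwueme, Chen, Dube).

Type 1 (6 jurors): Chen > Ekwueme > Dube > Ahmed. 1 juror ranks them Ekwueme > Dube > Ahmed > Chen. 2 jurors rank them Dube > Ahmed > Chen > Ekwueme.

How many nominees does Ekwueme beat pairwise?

2

Ekwueme against each rival (9 jurors):
Ekwueme vs Ahmed: Ekwueme preferred on 6+1 = 7 ballots; Ekwueme wins 7–2.
Ekwueme–Chen: Chen 8–1.
Ekwueme–Dube: Ekwueme 7–2.
Ekwueme beats Ahmed, Dube; loses to Chen — 2 pairwise wins.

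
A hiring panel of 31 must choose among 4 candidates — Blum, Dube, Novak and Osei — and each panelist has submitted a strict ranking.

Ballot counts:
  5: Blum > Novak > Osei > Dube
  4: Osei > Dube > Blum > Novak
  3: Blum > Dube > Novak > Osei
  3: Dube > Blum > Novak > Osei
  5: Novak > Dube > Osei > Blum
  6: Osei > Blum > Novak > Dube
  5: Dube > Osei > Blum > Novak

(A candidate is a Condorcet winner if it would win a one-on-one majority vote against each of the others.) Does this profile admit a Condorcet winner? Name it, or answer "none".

Pairwise majorities:
Blum vs Dube: Blum preferred on 5+3+6 = 14 ballots; Dube wins 17–14.
Blum vs Novak: 5+4+3+3+6+5 = 26 for Blum, 5 for Novak — Blum by 26–5.
Blum vs Osei: 5+3+3 = 11 for Blum, 20 for Osei — Osei by 20–11.
Dube vs Novak: 4+3+3+5 = 15 for Dube, 16 for Novak — Novak by 16–15.
Dube vs Osei: 16 to 15, Dube.
Novak vs Osei: Novak is ranked higher on 5+3+3+5 = 16 ballots, Osei on 15. Novak wins 16–15.
Every candidate loses at least once (Blum loses to Dube; Dube loses to Novak; Novak loses to Blum; Osei loses to Dube). The majority relation contains the cycle Blum > Novak > Dube > Blum, so there is no Condorcet winner.

none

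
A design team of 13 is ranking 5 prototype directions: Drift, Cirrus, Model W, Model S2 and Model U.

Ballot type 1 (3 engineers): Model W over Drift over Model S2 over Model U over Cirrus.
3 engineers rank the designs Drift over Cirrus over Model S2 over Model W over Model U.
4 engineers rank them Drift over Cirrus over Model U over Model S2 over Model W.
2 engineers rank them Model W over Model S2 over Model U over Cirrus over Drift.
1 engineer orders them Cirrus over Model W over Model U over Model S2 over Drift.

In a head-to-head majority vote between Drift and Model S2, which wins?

Drift

Ballots ranking Drift above Model S2: 3 + 3 + 4 = 10.
Ballots ranking Model S2 above Drift: 13 − 10 = 3.
Drift wins the head-to-head 10–3.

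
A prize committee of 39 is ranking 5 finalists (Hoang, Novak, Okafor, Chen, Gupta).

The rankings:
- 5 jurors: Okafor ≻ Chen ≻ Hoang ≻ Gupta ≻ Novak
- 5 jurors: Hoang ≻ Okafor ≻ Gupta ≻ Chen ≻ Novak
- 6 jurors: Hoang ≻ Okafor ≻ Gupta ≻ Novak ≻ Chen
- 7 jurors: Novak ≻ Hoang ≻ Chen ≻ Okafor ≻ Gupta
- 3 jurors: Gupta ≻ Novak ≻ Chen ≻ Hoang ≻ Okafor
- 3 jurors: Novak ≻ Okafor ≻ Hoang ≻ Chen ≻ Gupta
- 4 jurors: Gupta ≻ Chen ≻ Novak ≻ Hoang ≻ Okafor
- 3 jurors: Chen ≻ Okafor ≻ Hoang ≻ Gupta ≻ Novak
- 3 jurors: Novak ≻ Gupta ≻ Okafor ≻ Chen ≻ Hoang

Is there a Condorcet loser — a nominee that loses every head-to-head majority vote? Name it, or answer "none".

Head-to-head results (39 jurors):
Hoang vs Novak: Hoang is ranked higher on 5+5+6+3 = 19 ballots, Novak on 20. Novak wins 20–19.
Hoang vs Okafor: 5+6+7+3+4 = 25 for Hoang, 14 for Okafor — Hoang by 25–14.
Hoang vs Chen: 5+6+7+3 = 21 for Hoang, 18 for Chen — Hoang by 21–18.
Hoang vs Gupta: Hoang is ranked higher on 5+5+6+7+3+3 = 29 ballots, Gupta on 10. Hoang wins 29–10.
Novak vs Okafor: 20 to 19, Novak.
Novak vs Chen: Novak preferred on 6+7+3+3+3 = 22 ballots; Novak wins 22–17.
Novak–Gupta: Gupta 26–13.
Okafor vs Chen: 5+5+6+3+3 = 22 for Okafor, 17 for Chen — Okafor by 22–17.
Okafor vs Gupta: Okafor wins 29–10.
Chen–Gupta: Gupta 21–18.
Chen loses to every other nominee — it is the Condorcet loser.

Chen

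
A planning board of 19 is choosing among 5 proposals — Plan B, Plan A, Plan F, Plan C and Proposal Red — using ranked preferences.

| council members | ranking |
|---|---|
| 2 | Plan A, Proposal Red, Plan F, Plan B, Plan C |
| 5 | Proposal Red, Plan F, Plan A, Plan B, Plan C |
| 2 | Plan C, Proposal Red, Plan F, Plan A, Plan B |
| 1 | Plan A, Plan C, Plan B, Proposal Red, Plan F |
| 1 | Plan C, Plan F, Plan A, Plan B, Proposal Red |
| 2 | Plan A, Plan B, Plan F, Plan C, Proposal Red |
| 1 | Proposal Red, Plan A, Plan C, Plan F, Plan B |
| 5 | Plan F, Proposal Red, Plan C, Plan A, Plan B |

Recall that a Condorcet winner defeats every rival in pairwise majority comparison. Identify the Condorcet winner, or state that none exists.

Proposal Red

Check each pair by majority over 19 ballots:
Plan B vs Plan A: Plan A wins 19–0.
Plan B vs Plan F: Plan F wins 16–3.
Plan B–Plan C: Plan C 10–9.
Plan B vs Proposal Red: Proposal Red, 15–4.
Plan A–Plan F: Plan F 13–6.
Plan A vs Plan C: Plan A, 11–8.
Plan A vs Proposal Red: Proposal Red, 13–6.
Plan F vs Plan C: Plan F wins 14–5.
Plan F–Proposal Red: Proposal Red 11–8.
Plan C vs Proposal Red: Proposal Red wins 13–6.
Proposal Red beats each of Plan B, Plan A, Plan F, Plan C — Proposal Red is the Condorcet winner.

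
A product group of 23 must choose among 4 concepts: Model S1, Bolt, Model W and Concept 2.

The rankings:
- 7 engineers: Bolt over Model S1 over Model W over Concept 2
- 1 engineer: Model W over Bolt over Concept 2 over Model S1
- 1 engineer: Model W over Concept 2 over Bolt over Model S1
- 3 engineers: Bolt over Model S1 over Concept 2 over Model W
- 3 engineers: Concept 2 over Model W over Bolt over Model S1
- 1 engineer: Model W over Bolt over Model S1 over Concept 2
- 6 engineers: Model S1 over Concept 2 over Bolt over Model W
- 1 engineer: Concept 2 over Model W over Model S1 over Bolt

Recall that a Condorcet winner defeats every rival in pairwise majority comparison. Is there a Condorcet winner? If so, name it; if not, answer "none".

Pairwise majorities:
Model S1 vs Bolt: 7 to 16, Bolt.
Model S1 vs Model W: Model S1 is ranked higher on 7+3+6 = 16 ballots, Model W on 7. Model S1 wins 16–7.
Model S1 vs Concept 2: Model S1 is ranked higher on 7+3+1+6 = 17 ballots, Concept 2 on 6. Model S1 wins 17–6.
Bolt vs Model W: Bolt is ranked higher on 7+3+6 = 16 ballots, Model W on 7. Bolt wins 16–7.
Bolt vs Concept 2: 12 to 11, Bolt.
Model W vs Concept 2: Model W is ranked higher on 7+1+1+1 = 10 ballots, Concept 2 on 13. Concept 2 wins 13–10.
Bolt defeats every rival head-to-head and is the Condorcet winner.

Bolt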